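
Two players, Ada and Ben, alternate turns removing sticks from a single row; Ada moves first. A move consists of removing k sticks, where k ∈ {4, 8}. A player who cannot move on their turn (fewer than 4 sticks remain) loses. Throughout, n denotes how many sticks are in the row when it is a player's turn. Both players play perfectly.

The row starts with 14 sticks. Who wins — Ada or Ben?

Ben wins.

Compute win/loss labels from the base case upward. A position with no move is L. Any other position is W if it can reach an L in one move, else L.
n=0: no move → L
n=1: no move → L
n=2: no move → L
n=3: no move → L
n=4: W (go to 0, an L position)
n=5: W (go to 1, an L position)
n=6: W (go to 2, an L position)
n=7: W (go to 3, an L position)
n=8: W (go to 0, an L position)
n=9: W (go to 1, an L position)
n=10: W (go to 2, an L position)
n=11: W (go to 3, an L position)
n=12: L (options 8(W), 4(W) are all W)
n=13: L (options 9(W), 5(W) are all W)
n=14: L (options 10(W), 6(W) are all W)
Every move from 14 reaches a W position, so the mover loses.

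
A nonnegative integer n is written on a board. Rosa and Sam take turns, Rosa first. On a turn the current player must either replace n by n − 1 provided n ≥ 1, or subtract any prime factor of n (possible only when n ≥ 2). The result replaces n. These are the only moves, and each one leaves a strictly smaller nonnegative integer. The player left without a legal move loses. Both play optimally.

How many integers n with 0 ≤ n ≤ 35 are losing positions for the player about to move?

9

Compute win/loss labels from the base case upward. A position with no move is L. Any other position is W if it can reach an L in one move, else L.
n=0: no move → L
n=1: reaches L-position 0 → W
n=2: reaches L-position 0 → W
n=3: reaches L-position 0 → W
n=4: only reaches 2(W), 3(W), all W → L
n=5: reaches L-position 0 → W
n=6: reaches L-position 4 → W
n=7: reaches L-position 0 → W
n=8: only reaches 6(W), 7(W), all W → L
n=9: reaches L-position 8 → W
n=10: reaches L-position 8 → W
n=11: reaches L-position 0 → W
n=12: only reaches 9(W), 10(W), 11(W), all W → L
n=13: reaches L-position 0 → W
n=14: reaches L-position 12 → W
n=15: reaches L-position 12 → W
n=16: only reaches 14(W), 15(W), all W → L
n=17: reaches L-position 0 → W
n=18: reaches L-position 16 → W
n=19: reaches L-position 0 → W
n=20: only reaches 15(W), 18(W), 19(W), all W → L
n=21: reaches L-position 20 → W
n=22: reaches L-position 20 → W
n=23: reaches L-position 0 → W
n=24: only reaches 21(W), 22(W), 23(W), all W → L
n=25: reaches L-position 20 → W
n=26: reaches L-position 24 → W
n=27: reaches L-position 24 → W
n=28: only reaches 21(W), 26(W), 27(W), all W → L
n=29: reaches L-position 0 → W
n=30: reaches L-position 28 → W
n=31: reaches L-position 0 → W
n=32: only reaches 30(W), 31(W), all W → L
n=33: reaches L-position 32 → W
n=34: reaches L-position 32 → W
n=35: reaches L-position 28 → W
L entries with 0 ≤ n ≤ 35: n = 0, 4, 8, 12, 16, 20, 24, 28, 32; that makes 9.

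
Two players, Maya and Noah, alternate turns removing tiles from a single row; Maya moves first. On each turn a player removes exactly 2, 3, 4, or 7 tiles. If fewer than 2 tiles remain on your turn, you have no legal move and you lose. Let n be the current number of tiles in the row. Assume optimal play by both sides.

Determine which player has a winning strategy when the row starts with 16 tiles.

Maya wins.

Classify positions by backward induction: terminal positions (no move available) are L. From any other position, the mover wins iff some move reaches an L.
n=0: no move → L
n=1: no move → L
n=2: →0(L), so W
n=3: →1(L), so W
n=4: →1(L), so W
n=5: →1(L), so W
n=6: →4(W), 3(W), 2(W) — all W, so L
n=7: →0(L), so W
n=8: →6(L), so W
n=9: →6(L), so W
n=10: →6(L), so W
n=11: →9(W), 8(W), 7(W), 4(W) — all W, so L
n=12: →10(W), 9(W), 8(W), 5(W) — all W, so L
n=13: →11(L), so W
n=14: →12(L), so W
n=15: →12(L), so W
n=16: →12(L), so W
From 16 Maya can remove 4, leaving 12, reaching an L position.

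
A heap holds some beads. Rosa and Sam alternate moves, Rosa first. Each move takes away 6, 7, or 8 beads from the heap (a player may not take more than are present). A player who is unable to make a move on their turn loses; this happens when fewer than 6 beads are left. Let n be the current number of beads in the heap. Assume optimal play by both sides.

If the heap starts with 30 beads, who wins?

Sam wins.

Label each position W (a win for the player to move) or L (a loss). A position with no legal move is L; any other position is W exactly when some move reaches an L, and L when every move reaches a W.
n=0: no move → L
n=1: no move → L
n=2: no move → L
n=3: no move → L
n=4: no move → L
n=5: no move → L
n=6: can move to 0, which is L ⇒ W
n=7: can move to 1, which is L ⇒ W
n=8: can move to 2, which is L ⇒ W
n=9: can move to 3, which is L ⇒ W
n=10: can move to 4, which is L ⇒ W
n=11: can move to 5, which is L ⇒ W
n=12: can move to 5, which is L ⇒ W
n=13: can move to 5, which is L ⇒ W
n=14: moves to 8(W), 7(W), 6(W); every one is W ⇒ L
n=15: moves to 9(W), 8(W), 7(W); every one is W ⇒ L
n=16: moves to 10(W), 9(W), 8(W); every one is W ⇒ L
n=17: moves to 11(W), 10(W), 9(W); every one is W ⇒ L
n=18: moves to 12(W), 11(W), 10(W); every one is W ⇒ L
n=19: moves to 13(W), 12(W), 11(W); every one is W ⇒ L
n=20: can move to 14, which is L ⇒ W
n=21: can move to 15, which is L ⇒ W
n=22: can move to 16, which is L ⇒ W
n=23: can move to 17, which is L ⇒ W
n=24: can move to 18, which is L ⇒ W
n=25: can move to 19, which is L ⇒ W
n=26: can move to 19, which is L ⇒ W
n=27: can move to 19, which is L ⇒ W
n=28: moves to 22(W), 21(W), 20(W); every one is W ⇒ L
n=29: moves to 23(W), 22(W), 21(W); every one is W ⇒ L
n=30: moves to 24(W), 23(W), 22(W); every one is W ⇒ L
The starting position 30 is L: whatever Rosa does, the opponent receives a W position.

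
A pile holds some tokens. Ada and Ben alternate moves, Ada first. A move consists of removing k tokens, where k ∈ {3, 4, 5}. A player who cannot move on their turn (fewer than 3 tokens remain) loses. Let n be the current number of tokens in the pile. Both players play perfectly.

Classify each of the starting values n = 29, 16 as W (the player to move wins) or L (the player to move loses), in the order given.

29: W, 16: L

Classify positions by backward induction: terminal positions (no move available) are L. From any other position, the mover wins iff some move reaches an L.
n=0: no move → L
n=1: no move → L
n=2: no move → L
n=3: reaches L-position 0 → W
n=4: reaches L-position 1 → W
n=5: reaches L-position 2 → W
n=6: reaches L-position 2 → W
n=7: reaches L-position 2 → W
n=8: only reaches 5(W), 4(W), 3(W), all W → L
n=9: only reaches 6(W), 5(W), 4(W), all W → L
n=10: only reaches 7(W), 6(W), 5(W), all W → L
n=11: reaches L-position 8 → W
n=12: reaches L-position 9 → W
n=13: reaches L-position 10 → W
n=14: reaches L-position 10 → W
n=15: reaches L-position 10 → W
n=16: only reaches 13(W), 12(W), 11(W), all W → L
n=17: only reaches 14(W), 13(W), 12(W), all W → L
n=18: only reaches 15(W), 14(W), 13(W), all W → L
n=19: reaches L-position 16 → W
n=20: reaches L-position 17 → W
n=21: reaches L-position 18 → W
n=22: reaches L-position 18 → W
n=23: reaches L-position 18 → W
n=24: only reaches 21(W), 20(W), 19(W), all W → L
n=25: only reaches 22(W), 21(W), 20(W), all W → L
n=26: only reaches 23(W), 22(W), 21(W), all W → L
n=27: reaches L-position 24 → W
n=28: reaches L-position 25 → W
n=29: reaches L-position 26 → W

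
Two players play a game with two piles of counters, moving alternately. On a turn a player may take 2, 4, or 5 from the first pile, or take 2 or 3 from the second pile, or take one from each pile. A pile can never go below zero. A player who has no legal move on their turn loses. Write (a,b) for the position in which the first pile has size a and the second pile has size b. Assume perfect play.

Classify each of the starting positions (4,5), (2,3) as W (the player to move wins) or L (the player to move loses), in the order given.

(4,5): W, (2,3): L

Work bottom-up. With no move the player to move loses. Otherwise the position is W if at least one move leads to an L position for the opponent, and L if every move leads to a W.
No move ever increases a pile, so every position that can arise here has a ≤ 4 and b ≤ 5; it is enough to label the cells with 0 ≤ a ≤ 4 and 0 ≤ b ≤ 5.
Every move lowers a or b (never raises either), so fill the grid row by row in increasing a, and left to right within a row: each cell's successors are then already labelled.
      b=0  b=1  b=2  b=3  b=4  b=5
a=0:    L    L    W    W    W    L
a=1:    L    W    W    W    L    L
a=2:    W    W    L    L    W    W
a=3:    W    L    L    W    W    W
a=4:    W    W    W    W    L    W
Cells with no legal move (terminal, hence L): (0,0), (0,1), (1,0).
The remaining L cells, each justified by listing all of its moves:
(0,5): moves to (0,3)(W), (0,2)(W); every one is W ⇒ L
(1,4): moves to (1,2)(W), (1,1)(W), (0,3)(W); every one is W ⇒ L
(1,5): moves to (1,3)(W), (1,2)(W), (0,4)(W); every one is W ⇒ L
(2,2): moves to (0,2)(W), (2,0)(W), (1,1)(W); every one is W ⇒ L
(2,3): moves to (0,3)(W), (2,1)(W), (2,0)(W), (1,2)(W); every one is W ⇒ L
(3,1): moves to (1,1)(W), (2,0)(W); every one is W ⇒ L
(3,2): moves to (1,2)(W), (3,0)(W), (2,1)(W); every one is W ⇒ L
(4,4): moves to (2,4)(W), (0,4)(W), (4,2)(W), (4,1)(W), (3,3)(W); every one is W ⇒ L
Every other cell has at least one move into one of the L cells above, so it is W.
(4,5): the move to (0,5) reaches an L cell, so W
(2,3): one of the L cells justified above, so L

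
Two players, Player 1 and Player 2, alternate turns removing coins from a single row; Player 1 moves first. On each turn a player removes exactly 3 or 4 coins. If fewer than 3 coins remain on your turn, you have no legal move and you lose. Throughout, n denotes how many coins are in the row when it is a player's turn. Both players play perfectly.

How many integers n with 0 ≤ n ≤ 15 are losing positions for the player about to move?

8

Use the standard recursion: the mover loses at a terminal position; elsewhere, the mover wins exactly when some move hands the opponent an L position.
n=0: no move → L
n=1: no move → L
n=2: no move → L
n=3: reaches L-position 0 → W
n=4: reaches L-position 1 → W
n=5: reaches L-position 2 → W
n=6: reaches L-position 2 → W
n=7: only reaches 4(W), 3(W), all W → L
n=8: only reaches 5(W), 4(W), all W → L
n=9: only reaches 6(W), 5(W), all W → L
n=10: reaches L-position 7 → W
n=11: reaches L-position 8 → W
n=12: reaches L-position 9 → W
n=13: reaches L-position 9 → W
n=14: only reaches 11(W), 10(W), all W → L
n=15: only reaches 12(W), 11(W), all W → L
L entries with 0 ≤ n ≤ 15: n = 0, 1, 2, 7, 8, 9, 14, 15; that makes 8.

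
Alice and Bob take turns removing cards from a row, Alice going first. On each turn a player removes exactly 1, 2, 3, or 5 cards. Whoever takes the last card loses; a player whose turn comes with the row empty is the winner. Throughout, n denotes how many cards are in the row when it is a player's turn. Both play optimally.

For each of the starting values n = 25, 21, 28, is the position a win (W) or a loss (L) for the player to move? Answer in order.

Compute win/loss labels from the base case upward. A position with no move is W. Any other position is W if it can reach an L in one move, else L.
n=0: no move; the opponent has just taken the last card and therefore loses → W
n=1: only reaches 0(W), which is W → L
n=2: reaches L-position 1 → W
n=3: reaches L-position 1 → W
n=4: reaches L-position 1 → W
n=5: only reaches 4(W), 3(W), 2(W), 0(W), all W → L
n=6: reaches L-position 5 → W
n=7: reaches L-position 5 → W
n=8: reaches L-position 5 → W
n=9: only reaches 8(W), 7(W), 6(W), 4(W), all W → L
n=10: reaches L-position 9 → W
n=11: reaches L-position 9 → W
n=12: reaches L-position 9 → W
n=13: only reaches 12(W), 11(W), 10(W), 8(W), all W → L
n=14: reaches L-position 13 → W
n=15: reaches L-position 13 → W
n=16: reaches L-position 13 → W
n=17: only reaches 16(W), 15(W), 14(W), 12(W), all W → L
n=18: reaches L-position 17 → W
n=19: reaches L-position 17 → W
n=20: reaches L-position 17 → W
n=21: only reaches 20(W), 19(W), 18(W), 16(W), all W → L
n=22: reaches L-position 21 → W
n=23: reaches L-position 21 → W
n=24: reaches L-position 21 → W
n=25: only reaches 24(W), 23(W), 22(W), 20(W), all W → L
n=26: reaches L-position 25 → W
n=27: reaches L-position 25 → W
n=28: reaches L-position 25 → W

25: L, 21: L, 28: W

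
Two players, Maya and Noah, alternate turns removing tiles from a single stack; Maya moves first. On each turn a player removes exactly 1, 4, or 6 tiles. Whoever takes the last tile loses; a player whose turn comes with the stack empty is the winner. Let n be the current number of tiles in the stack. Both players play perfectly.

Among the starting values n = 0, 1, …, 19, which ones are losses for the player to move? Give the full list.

1, 3, 6, 8, 11, 13, 16, 18

Use the standard recursion: the mover wins at a terminal position; elsewhere, the mover wins exactly when some move hands the opponent an L position.
n=0: no move; the opponent has just taken the last tile and therefore loses → W
n=1: the only move is to 0(W), a W ⇒ L
n=2: can move to 1, which is L ⇒ W
n=3: the only move is to 2(W), a W ⇒ L
n=4: can move to 3, which is L ⇒ W
n=5: can move to 1, which is L ⇒ W
n=6: moves to 5(W), 2(W), 0(W); every one is W ⇒ L
n=7: can move to 6, which is L ⇒ W
n=8: moves to 7(W), 4(W), 2(W); every one is W ⇒ L
n=9: can move to 8, which is L ⇒ W
n=10: can move to 6, which is L ⇒ W
n=11: moves to 10(W), 7(W), 5(W); every one is W ⇒ L
n=12: can move to 11, which is L ⇒ W
n=13: moves to 12(W), 9(W), 7(W); every one is W ⇒ L
n=14: can move to 13, which is L ⇒ W
n=15: can move to 11, which is L ⇒ W
n=16: moves to 15(W), 12(W), 10(W); every one is W ⇒ L
n=17: can move to 16, which is L ⇒ W
n=18: moves to 17(W), 14(W), 12(W); every one is W ⇒ L
n=19: can move to 18, which is L ⇒ W
The losing starting values of n are exactly the entries labelled L in this table (8 of them).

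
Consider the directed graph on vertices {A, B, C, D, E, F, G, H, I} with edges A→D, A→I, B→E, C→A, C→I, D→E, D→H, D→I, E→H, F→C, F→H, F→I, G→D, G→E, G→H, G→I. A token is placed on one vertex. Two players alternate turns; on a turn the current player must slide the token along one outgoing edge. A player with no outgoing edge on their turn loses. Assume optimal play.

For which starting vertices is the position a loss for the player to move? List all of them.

B, H, I

Positions with no move are L. A position that does have a move is losing for the player to move precisely when every available move leads to a winning position for the opponent. Fill in the labels:
Every edge goes from a vertex to one that appears earlier in the order H, I, E, D, G, A, C, B, F, so processing vertices in that order labels each vertex after all of its successors.
H: no outgoing edge → L
I: no outgoing edge → L
E: W (go to H, an L position)
D: W (go to I, an L position)
G: W (go to I, an L position)
A: W (go to I, an L position)
C: W (go to I, an L position)
B: L (sole option E(W) is W)
F: W (go to I, an L position)
Reading off the rows marked L gives the requested list; there are 3 such vertices.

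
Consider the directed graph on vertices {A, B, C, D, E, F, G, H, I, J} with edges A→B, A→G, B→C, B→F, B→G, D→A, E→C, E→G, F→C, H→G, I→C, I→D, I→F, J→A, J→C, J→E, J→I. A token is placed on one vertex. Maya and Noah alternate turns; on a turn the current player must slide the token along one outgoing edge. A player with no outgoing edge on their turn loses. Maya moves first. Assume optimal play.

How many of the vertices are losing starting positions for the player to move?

3

Work bottom-up. With no move the player to move loses. Otherwise the position is W if at least one move leads to an L position for the opponent, and L if every move leads to a W.
Every edge goes from a vertex to one that appears earlier in the order C, G, F, B, A, E, H, D, I, J, so processing vertices in that order labels each vertex after all of its successors.
C: no outgoing edge → L
G: no outgoing edge → L
F: can move to C, which is L ⇒ W
B: can move to G, which is L ⇒ W
A: can move to G, which is L ⇒ W
E: can move to G, which is L ⇒ W
H: can move to G, which is L ⇒ W
D: the only move is to A(W), a W ⇒ L
I: can move to D, which is L ⇒ W
J: can move to C, which is L ⇒ W
The L vertices are C, D, G; that is 3 in all.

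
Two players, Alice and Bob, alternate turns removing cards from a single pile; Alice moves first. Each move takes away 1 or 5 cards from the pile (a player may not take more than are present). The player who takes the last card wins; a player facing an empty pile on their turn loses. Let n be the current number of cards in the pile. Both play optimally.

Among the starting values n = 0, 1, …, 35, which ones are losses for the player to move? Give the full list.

Use the standard recursion: the mover loses at a terminal position; elsewhere, the mover wins exactly when some move hands the opponent an L position.
n=0: no move → L
n=1: W (go to 0, an L position)
n=2: L (sole option 1(W) is W)
n=3: W (go to 2, an L position)
n=4: L (sole option 3(W) is W)
n=5: W (go to 4, an L position)
n=6: L (options 5(W), 1(W) are all W)
n=7: W (go to 6, an L position)
n=8: L (options 7(W), 3(W) are all W)
n=9: W (go to 8, an L position)
n=10: L (options 9(W), 5(W) are all W)
n=11: W (go to 10, an L position)
n=12: L (options 11(W), 7(W) are all W)
n=13: W (go to 12, an L position)
n=14: L (options 13(W), 9(W) are all W)
n=15: W (go to 14, an L position)
n=16: L (options 15(W), 11(W) are all W)
n=17: W (go to 16, an L position)
n=18: L (options 17(W), 13(W) are all W)
n=19: W (go to 18, an L position)
n=20: L (options 19(W), 15(W) are all W)
n=21: W (go to 20, an L position)
n=22: L (options 21(W), 17(W) are all W)
n=23: W (go to 22, an L position)
n=24: L (options 23(W), 19(W) are all W)
n=25: W (go to 24, an L position)
n=26: L (options 25(W), 21(W) are all W)
n=27: W (go to 26, an L position)
n=28: L (options 27(W), 23(W) are all W)
n=29: W (go to 28, an L position)
n=30: L (options 29(W), 25(W) are all W)
n=31: W (go to 30, an L position)
n=32: L (options 31(W), 27(W) are all W)
n=33: W (go to 32, an L position)
n=34: L (options 33(W), 29(W) are all W)
n=35: W (go to 34, an L position)
Reading off the rows marked L gives the requested list; there are 18 such values of n.

0, 2, 4, 6, 8, 10, 12, 14, 16, 18, 20, 22, 24, 26, 28, 30, 32, 34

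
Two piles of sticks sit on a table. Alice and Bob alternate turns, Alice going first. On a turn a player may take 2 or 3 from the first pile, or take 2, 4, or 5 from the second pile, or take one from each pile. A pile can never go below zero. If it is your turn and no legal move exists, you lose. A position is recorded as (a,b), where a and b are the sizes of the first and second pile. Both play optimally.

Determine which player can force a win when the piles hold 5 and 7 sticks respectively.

Positions with no move are L. A position that does have a move is losing for the player to move precisely when every available move leads to a winning position for the opponent. Fill in the labels:
No move ever increases a pile, so every position that can arise here has a ≤ 5 and b ≤ 7; it is enough to label the cells with 0 ≤ a ≤ 5 and 0 ≤ b ≤ 7.
Every move lowers a or b (never raises either), so fill the grid row by row in increasing a, and left to right within a row: each cell's successors are then already labelled.
      b=0  b=1  b=2  b=3  b=4  b=5  b=6  b=7
a=0:    L    L    W    W    W    W    W    L
a=1:    L    W    W    L    W    W    L    W
a=2:    W    W    L    L    W    W    W    W
a=3:    W    W    L    W    W    L    W    W
a=4:    W    L    W    W    L    W    W    L
a=5:    L    L    W    W    W    W    W    L
Cells with no legal move (terminal, hence L): (0,0), (0,1), (1,0).
The remaining L cells, each justified by listing all of its moves:
(0,7): →(0,5)(W), (0,3)(W), (0,2)(W) — all W, so L
(1,3): →(1,1)(W), (0,2)(W) — all W, so L
(1,6): →(1,4)(W), (1,2)(W), (1,1)(W), (0,5)(W) — all W, so L
(2,2): →(0,2)(W), (2,0)(W), (1,1)(W) — all W, so L
(2,3): →(0,3)(W), (2,1)(W), (1,2)(W) — all W, so L
(3,2): →(1,2)(W), (0,2)(W), (3,0)(W), (2,1)(W) — all W, so L
(3,5): →(1,5)(W), (0,5)(W), (3,3)(W), (3,1)(W), (3,0)(W), (2,4)(W) — all W, so L
(4,1): →(2,1)(W), (1,1)(W), (3,0)(W) — all W, so L
(4,4): →(2,4)(W), (1,4)(W), (4,2)(W), (4,0)(W), (3,3)(W) — all W, so L
(4,7): →(2,7)(W), (1,7)(W), (4,5)(W), (4,3)(W), (4,2)(W), (3,6)(W) — all W, so L
(5,0): →(3,0)(W), (2,0)(W) — all W, so L
(5,1): →(3,1)(W), (2,1)(W), (4,0)(W) — all W, so L
(5,7): →(3,7)(W), (2,7)(W), (5,5)(W), (5,3)(W), (5,2)(W), (4,6)(W) — all W, so L
Every other cell has at least one move into one of the L cells above, so it is W.
The starting position (5,7) is L: whatever Alice does, the opponent receives a W position.

Bob wins.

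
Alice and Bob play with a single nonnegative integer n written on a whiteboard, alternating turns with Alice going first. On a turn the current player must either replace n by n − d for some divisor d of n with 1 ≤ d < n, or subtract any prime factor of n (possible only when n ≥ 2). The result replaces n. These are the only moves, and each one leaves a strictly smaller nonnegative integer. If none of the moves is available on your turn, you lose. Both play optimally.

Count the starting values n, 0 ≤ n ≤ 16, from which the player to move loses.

Positions with no move are L. A position that does have a move is losing for the player to move precisely when every available move leads to a winning position for the opponent. Fill in the labels:
n=0: no move → L
n=1: no move → L
n=2: reaches L-position 0 → W
n=3: reaches L-position 0 → W
n=4: only reaches 2(W), 3(W), all W → L
n=5: reaches L-position 0 → W
n=6: reaches L-position 4 → W
n=7: reaches L-position 0 → W
n=8: reaches L-position 4 → W
n=9: only reaches 6(W), 8(W), all W → L
n=10: reaches L-position 9 → W
n=11: reaches L-position 0 → W
n=12: reaches L-position 9 → W
n=13: reaches L-position 0 → W
n=14: only reaches 7(W), 12(W), 13(W), all W → L
n=15: reaches L-position 14 → W
n=16: reaches L-position 14 → W
L entries with 0 ≤ n ≤ 16: n = 0, 1, 4, 9, 14; that makes 5.

5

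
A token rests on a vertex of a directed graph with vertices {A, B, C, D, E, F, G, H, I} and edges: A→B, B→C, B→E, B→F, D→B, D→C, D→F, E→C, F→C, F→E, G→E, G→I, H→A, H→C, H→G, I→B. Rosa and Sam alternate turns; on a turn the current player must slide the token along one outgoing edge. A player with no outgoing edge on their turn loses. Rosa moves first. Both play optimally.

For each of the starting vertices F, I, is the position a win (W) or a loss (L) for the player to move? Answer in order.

Use the standard recursion: the mover loses at a terminal position; elsewhere, the mover wins exactly when some move hands the opponent an L position.
Every edge goes from a vertex to one that appears earlier in the order C, E, F, B, A, I, D, G, H, so processing vertices in that order labels each vertex after all of its successors.
C: no outgoing edge → L
E: W (go to C, an L position)
F: W (go to C, an L position)
B: W (go to C, an L position)
A: L (sole option B(W) is W)
I: L (sole option B(W) is W)
D: W (go to C, an L position)
G: W (go to I, an L position)
H: W (go to A, an L position)

F: W, I: L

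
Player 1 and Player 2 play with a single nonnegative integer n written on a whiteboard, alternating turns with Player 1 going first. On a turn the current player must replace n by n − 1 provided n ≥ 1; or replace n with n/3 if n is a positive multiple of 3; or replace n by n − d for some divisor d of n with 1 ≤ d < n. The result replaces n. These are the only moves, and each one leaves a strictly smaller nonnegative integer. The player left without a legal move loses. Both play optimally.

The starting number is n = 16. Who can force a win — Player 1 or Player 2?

Player 2 wins.

Positions with no move are L. A position that does have a move is losing for the player to move precisely when every available move leads to a winning position for the opponent. Fill in the labels:
n=0: no move → L
n=1: →0(L), so W
n=2: →1(W) only, which is W, so L
n=3: →2(L), so W
n=4: →2(L), so W
n=5: →4(W) only, which is W, so L
n=6: →2(L), so W
n=7: →6(W) only, which is W, so L
n=8: →7(L), so W
n=9: →3(W), 6(W), 8(W) — all W, so L
n=10: →5(L), so W
n=11: →10(W) only, which is W, so L
n=12: →9(L), so W
n=13: →12(W) only, which is W, so L
n=14: →7(L), so W
n=15: →5(L), so W
n=16: →8(W), 12(W), 14(W), 15(W) — all W, so L
The starting position 16 is L: whatever Player 1 does, the opponent receives a W position.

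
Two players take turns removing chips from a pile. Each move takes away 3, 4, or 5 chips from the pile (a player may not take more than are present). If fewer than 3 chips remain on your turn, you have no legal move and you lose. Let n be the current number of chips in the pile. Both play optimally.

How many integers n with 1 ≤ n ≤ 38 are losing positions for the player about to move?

14

Classify positions by backward induction: terminal positions (no move available) are L. From any other position, the mover wins iff some move reaches an L.
n=0: no move → L
n=1: no move → L
n=2: no move → L
n=3: reaches L-position 0 → W
n=4: reaches L-position 1 → W
n=5: reaches L-position 2 → W
n=6: reaches L-position 2 → W
n=7: reaches L-position 2 → W
n=8: only reaches 5(W), 4(W), 3(W), all W → L
n=9: only reaches 6(W), 5(W), 4(W), all W → L
n=10: only reaches 7(W), 6(W), 5(W), all W → L
n=11: reaches L-position 8 → W
n=12: reaches L-position 9 → W
n=13: reaches L-position 10 → W
n=14: reaches L-position 10 → W
n=15: reaches L-position 10 → W
n=16: only reaches 13(W), 12(W), 11(W), all W → L
n=17: only reaches 14(W), 13(W), 12(W), all W → L
n=18: only reaches 15(W), 14(W), 13(W), all W → L
n=19: reaches L-position 16 → W
n=20: reaches L-position 17 → W
n=21: reaches L-position 18 → W
n=22: reaches L-position 18 → W
n=23: reaches L-position 18 → W
n=24: only reaches 21(W), 20(W), 19(W), all W → L
n=25: only reaches 22(W), 21(W), 20(W), all W → L
n=26: only reaches 23(W), 22(W), 21(W), all W → L
n=27: reaches L-position 24 → W
n=28: reaches L-position 25 → W
n=29: reaches L-position 26 → W
n=30: reaches L-position 26 → W
n=31: reaches L-position 26 → W
n=32: only reaches 29(W), 28(W), 27(W), all W → L
n=33: only reaches 30(W), 29(W), 28(W), all W → L
n=34: only reaches 31(W), 30(W), 29(W), all W → L
n=35: reaches L-position 32 → W
n=36: reaches L-position 33 → W
n=37: reaches L-position 34 → W
n=38: reaches L-position 34 → W
L entries with 1 ≤ n ≤ 38 (n=0 is outside the asked range and is not counted): n = 1, 2, 8, 9, 10, 16, 17, 18, 24, 25, 26, 32, 33, 34; that makes 14.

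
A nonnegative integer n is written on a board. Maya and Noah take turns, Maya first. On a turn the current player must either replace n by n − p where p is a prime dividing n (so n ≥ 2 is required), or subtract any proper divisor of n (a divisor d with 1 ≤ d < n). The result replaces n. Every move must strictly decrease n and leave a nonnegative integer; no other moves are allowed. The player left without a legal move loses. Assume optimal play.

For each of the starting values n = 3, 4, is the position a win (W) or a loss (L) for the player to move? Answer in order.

3: W, 4: L

Positions with no move are L. A position that does have a move is losing for the player to move precisely when every available move leads to a winning position for the opponent. Fill in the labels:
n=0: no move → L
n=1: no move → L
n=2: W (go to 0, an L position)
n=3: W (go to 0, an L position)
n=4: L (options 2(W), 3(W) are all W)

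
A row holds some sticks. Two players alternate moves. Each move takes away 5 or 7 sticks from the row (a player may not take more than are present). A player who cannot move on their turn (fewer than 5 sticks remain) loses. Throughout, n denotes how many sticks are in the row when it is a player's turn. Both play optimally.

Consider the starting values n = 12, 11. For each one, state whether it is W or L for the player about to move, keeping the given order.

12: L, 11: W

Build the W/L table. Terminal = L. A non-terminal position is W if it has a move to some L; otherwise it is L.
n=0: no move → L
n=1: no move → L
n=2: no move → L
n=3: no move → L
n=4: no move → L
n=5: can move to 0, which is L ⇒ W
n=6: can move to 1, which is L ⇒ W
n=7: can move to 2, which is L ⇒ W
n=8: can move to 3, which is L ⇒ W
n=9: can move to 4, which is L ⇒ W
n=10: can move to 3, which is L ⇒ W
n=11: can move to 4, which is L ⇒ W
n=12: moves to 7(W), 5(W); every one is W ⇒ L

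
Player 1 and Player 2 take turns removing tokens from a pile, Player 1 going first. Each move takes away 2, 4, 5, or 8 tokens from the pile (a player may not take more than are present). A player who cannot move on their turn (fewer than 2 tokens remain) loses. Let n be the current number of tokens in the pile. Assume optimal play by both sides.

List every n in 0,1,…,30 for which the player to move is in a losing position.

0, 1, 7, 10, 13, 16, 19, 22, 25, 28

Use the standard recursion: the mover loses at a terminal position; elsewhere, the mover wins exactly when some move hands the opponent an L position.
n=0: no move → L
n=1: no move → L
n=2: →0(L), so W
n=3: →1(L), so W
n=4: →0(L), so W
n=5: →1(L), so W
n=6: →1(L), so W
n=7: →5(W), 3(W), 2(W) — all W, so L
n=8: →0(L), so W
n=9: →7(L), so W
n=10: →8(W), 6(W), 5(W), 2(W) — all W, so L
n=11: →7(L), so W
n=12: →10(L), so W
n=13: →11(W), 9(W), 8(W), 5(W) — all W, so L
n=14: →10(L), so W
n=15: →13(L), so W
n=16: →14(W), 12(W), 11(W), 8(W) — all W, so L
n=17: →13(L), so W
n=18: →16(L), so W
n=19: →17(W), 15(W), 14(W), 11(W) — all W, so L
n=20: →16(L), so W
n=21: →19(L), so W
n=22: →20(W), 18(W), 17(W), 14(W) — all W, so L
n=23: →19(L), so W
n=24: →22(L), so W
n=25: →23(W), 21(W), 20(W), 17(W) — all W, so L
n=26: →22(L), so W
n=27: →25(L), so W
n=28: →26(W), 24(W), 23(W), 20(W) — all W, so L
n=29: →25(L), so W
n=30: →28(L), so W
The losing starting values of n are exactly the entries labelled L in this table (10 of them).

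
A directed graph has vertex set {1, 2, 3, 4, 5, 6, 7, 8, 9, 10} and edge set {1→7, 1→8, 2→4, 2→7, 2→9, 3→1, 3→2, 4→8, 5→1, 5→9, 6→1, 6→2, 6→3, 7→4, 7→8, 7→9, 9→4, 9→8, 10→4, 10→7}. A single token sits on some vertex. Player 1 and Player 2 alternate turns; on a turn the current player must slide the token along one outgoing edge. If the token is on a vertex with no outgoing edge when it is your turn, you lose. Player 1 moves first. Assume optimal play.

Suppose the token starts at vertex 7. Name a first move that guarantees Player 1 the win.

Classify positions by backward induction: terminal positions (no move available) are L. From any other position, the mover wins iff some move reaches an L.
Every edge goes from a vertex to one that appears earlier in the order 8, 4, 9, 7, 1, 2, 10, 3, 6, 5, so processing vertices in that order labels each vertex after all of its successors.
8: no outgoing edge → L
4: reaches L-position 8 → W
9: reaches L-position 8 → W
7: reaches L-position 8 → W
1: reaches L-position 8 → W
2: only reaches 7(W), 9(W), 4(W), all W → L
10: only reaches 7(W), 4(W), all W → L
3: reaches L-position 2 → W
6: reaches L-position 2 → W
5: only reaches 1(W), 9(W), all W → L
From 7, the L positions reachable in one move are: 8.

Move to 8.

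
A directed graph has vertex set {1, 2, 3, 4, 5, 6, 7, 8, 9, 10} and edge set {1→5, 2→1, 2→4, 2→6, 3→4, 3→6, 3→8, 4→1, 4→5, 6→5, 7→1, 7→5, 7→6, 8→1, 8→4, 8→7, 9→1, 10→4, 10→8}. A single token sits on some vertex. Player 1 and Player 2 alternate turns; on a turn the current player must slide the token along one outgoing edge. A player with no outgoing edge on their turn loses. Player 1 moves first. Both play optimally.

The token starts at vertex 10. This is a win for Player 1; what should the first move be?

Move to 8.

Use the standard recursion: the mover loses at a terminal position; elsewhere, the mover wins exactly when some move hands the opponent an L position.
Every edge goes from a vertex to one that appears earlier in the order 5, 1, 6, 4, 9, 7, 8, 3, 10, 2, so processing vertices in that order labels each vertex after all of its successors.
5: no outgoing edge → L
1: W (go to 5, an L position)
6: W (go to 5, an L position)
4: W (go to 5, an L position)
9: L (sole option 1(W) is W)
7: W (go to 5, an L position)
8: L (options 7(W), 4(W), 1(W) are all W)
3: W (go to 8, an L position)
10: W (go to 8, an L position)
2: L (options 4(W), 6(W), 1(W) are all W)
From 10, the L positions reachable in one move are: 8.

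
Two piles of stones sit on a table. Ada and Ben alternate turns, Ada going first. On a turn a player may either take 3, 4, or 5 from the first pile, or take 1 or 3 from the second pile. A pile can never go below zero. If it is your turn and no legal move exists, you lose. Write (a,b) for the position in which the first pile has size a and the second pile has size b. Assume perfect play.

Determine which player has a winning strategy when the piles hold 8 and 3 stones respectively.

Work bottom-up. With no move the player to move loses. Otherwise the position is W if at least one move leads to an L position for the opponent, and L if every move leads to a W.
No move ever increases a pile, so every position that can arise here has a ≤ 8 and b ≤ 3; it is enough to label the cells with 0 ≤ a ≤ 8 and 0 ≤ b ≤ 3.
Every move lowers a or b (never raises either), so fill the grid row by row in increasing a, and left to right within a row: each cell's successors are then already labelled.
      b=0  b=1  b=2  b=3
a=0:    L    W    L    W
a=1:    L    W    L    W
a=2:    L    W    L    W
a=3:    W    L    W    L
a=4:    W    L    W    L
a=5:    W    L    W    L
a=6:    W    W    W    W
a=7:    W    W    W    W
a=8:    L    W    L    W
Cells with no legal move (terminal, hence L): (0,0), (1,0), (2,0).
The remaining L cells, each justified by listing all of its moves:
(0,2): the only move is to (0,1)(W), a W ⇒ L
(1,2): the only move is to (1,1)(W), a W ⇒ L
(2,2): the only move is to (2,1)(W), a W ⇒ L
(3,1): moves to (0,1)(W), (3,0)(W); every one is W ⇒ L
(3,3): moves to (0,3)(W), (3,2)(W), (3,0)(W); every one is W ⇒ L
(4,1): moves to (1,1)(W), (0,1)(W), (4,0)(W); every one is W ⇒ L
(4,3): moves to (1,3)(W), (0,3)(W), (4,2)(W), (4,0)(W); every one is W ⇒ L
(5,1): moves to (2,1)(W), (1,1)(W), (0,1)(W), (5,0)(W); every one is W ⇒ L
(5,3): moves to (2,3)(W), (1,3)(W), (0,3)(W), (5,2)(W), (5,0)(W); every one is W ⇒ L
(8,0): moves to (5,0)(W), (4,0)(W), (3,0)(W); every one is W ⇒ L
(8,2): moves to (5,2)(W), (4,2)(W), (3,2)(W), (8,1)(W); every one is W ⇒ L
Every other cell has at least one move into one of the L cells above, so it is W.
From (8,3) Ada can move to (5,3), reaching an L position.

Ada wins.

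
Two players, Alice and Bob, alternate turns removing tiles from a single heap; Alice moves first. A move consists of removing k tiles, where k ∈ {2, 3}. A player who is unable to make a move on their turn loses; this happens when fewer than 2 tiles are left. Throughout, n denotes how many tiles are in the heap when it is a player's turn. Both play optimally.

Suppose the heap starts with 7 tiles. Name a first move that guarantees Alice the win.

Remove 2, leaving 5.

Use the standard recursion: the mover loses at a terminal position; elsewhere, the mover wins exactly when some move hands the opponent an L position.
n=0: no move → L
n=1: no move → L
n=2: W (go to 0, an L position)
n=3: W (go to 1, an L position)
n=4: W (go to 1, an L position)
n=5: L (options 3(W), 2(W) are all W)
n=6: L (options 4(W), 3(W) are all W)
n=7: W (go to 5, an L position)
From 7, the L positions reachable in one move are: 5.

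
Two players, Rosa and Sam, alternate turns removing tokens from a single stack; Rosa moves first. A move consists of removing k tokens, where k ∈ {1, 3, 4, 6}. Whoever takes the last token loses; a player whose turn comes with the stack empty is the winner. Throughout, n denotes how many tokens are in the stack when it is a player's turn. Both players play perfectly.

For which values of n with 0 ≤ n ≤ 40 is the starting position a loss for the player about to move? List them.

Build the W/L table. Terminal = W. A non-terminal position is W if it has a move to some L; otherwise it is L.
n=0: no move; the opponent has just taken the last token and therefore loses → W
n=1: →0(W) only, which is W, so L
n=2: →1(L), so W
n=3: →2(W), 0(W) — all W, so L
n=4: →3(L), so W
n=5: →1(L), so W
n=6: →3(L), so W
n=7: →3(L), so W
n=8: →7(W), 5(W), 4(W), 2(W) — all W, so L
n=9: →8(L), so W
n=10: →9(W), 7(W), 6(W), 4(W) — all W, so L
n=11: →10(L), so W
n=12: →8(L), so W
n=13: →10(L), so W
n=14: →10(L), so W
n=15: →14(W), 12(W), 11(W), 9(W) — all W, so L
n=16: →15(L), so W
n=17: →16(W), 14(W), 13(W), 11(W) — all W, so L
n=18: →17(L), so W
n=19: →15(L), so W
n=20: →17(L), so W
n=21: →17(L), so W
n=22: →21(W), 19(W), 18(W), 16(W) — all W, so L
n=23: →22(L), so W
n=24: →23(W), 21(W), 20(W), 18(W) — all W, so L
n=25: →24(L), so W
n=26: →22(L), so W
n=27: →24(L), so W
n=28: →24(L), so W
n=29: →28(W), 26(W), 25(W), 23(W) — all W, so L
n=30: →29(L), so W
n=31: →30(W), 28(W), 27(W), 25(W) — all W, so L
n=32: →31(L), so W
n=33: →29(L), so W
n=34: →31(L), so W
n=35: →31(L), so W
n=36: →35(W), 33(W), 32(W), 30(W) — all W, so L
n=37: →36(L), so W
n=38: →37(W), 35(W), 34(W), 32(W) — all W, so L
n=39: →38(L), so W
n=40: →36(L), so W
Reading off the rows marked L gives the requested list; there are 12 such values of n.

1, 3, 8, 10, 15, 17, 22, 24, 29, 31, 36, 38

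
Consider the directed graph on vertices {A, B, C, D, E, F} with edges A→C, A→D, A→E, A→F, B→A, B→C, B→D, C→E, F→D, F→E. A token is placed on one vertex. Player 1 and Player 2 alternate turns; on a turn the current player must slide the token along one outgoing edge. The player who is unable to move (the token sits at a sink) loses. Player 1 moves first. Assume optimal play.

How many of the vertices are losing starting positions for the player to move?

2

Label each position W (a win for the player to move) or L (a loss). A position with no legal move is L; any other position is W exactly when some move reaches an L, and L when every move reaches a W.
Every edge goes from a vertex to one that appears earlier in the order E, D, C, F, A, B, so processing vertices in that order labels each vertex after all of its successors.
E: no outgoing edge → L
D: no outgoing edge → L
C: W (go to E, an L position)
F: W (go to D, an L position)
A: W (go to D, an L position)
B: W (go to D, an L position)
The L vertices are D, E; that is 2 in all.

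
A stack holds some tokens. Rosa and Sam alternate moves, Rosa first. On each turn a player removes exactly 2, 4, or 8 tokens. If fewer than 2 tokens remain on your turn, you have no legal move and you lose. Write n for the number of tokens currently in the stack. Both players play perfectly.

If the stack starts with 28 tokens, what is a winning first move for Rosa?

Remove 4, leaving 24.

Compute win/loss labels from the base case upward. A position with no move is L. Any other position is W if it can reach an L in one move, else L.
n=0: no move → L
n=1: no move → L
n=2: W (go to 0, an L position)
n=3: W (go to 1, an L position)
n=4: W (go to 0, an L position)
n=5: W (go to 1, an L position)
n=6: L (options 4(W), 2(W) are all W)
n=7: L (options 5(W), 3(W) are all W)
n=8: W (go to 6, an L position)
n=9: W (go to 7, an L position)
n=10: W (go to 6, an L position)
n=11: W (go to 7, an L position)
n=12: L (options 10(W), 8(W), 4(W) are all W)
n=13: L (options 11(W), 9(W), 5(W) are all W)
n=14: W (go to 12, an L position)
n=15: W (go to 13, an L position)
n=16: W (go to 12, an L position)
n=17: W (go to 13, an L position)
n=18: L (options 16(W), 14(W), 10(W) are all W)
n=19: L (options 17(W), 15(W), 11(W) are all W)
n=20: W (go to 18, an L position)
n=21: W (go to 19, an L position)
n=22: W (go to 18, an L position)
n=23: W (go to 19, an L position)
n=24: L (options 22(W), 20(W), 16(W) are all W)
n=25: L (options 23(W), 21(W), 17(W) are all W)
n=26: W (go to 24, an L position)
n=27: W (go to 25, an L position)
n=28: W (go to 24, an L position)
From 28, the L positions reachable in one move are: 24.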